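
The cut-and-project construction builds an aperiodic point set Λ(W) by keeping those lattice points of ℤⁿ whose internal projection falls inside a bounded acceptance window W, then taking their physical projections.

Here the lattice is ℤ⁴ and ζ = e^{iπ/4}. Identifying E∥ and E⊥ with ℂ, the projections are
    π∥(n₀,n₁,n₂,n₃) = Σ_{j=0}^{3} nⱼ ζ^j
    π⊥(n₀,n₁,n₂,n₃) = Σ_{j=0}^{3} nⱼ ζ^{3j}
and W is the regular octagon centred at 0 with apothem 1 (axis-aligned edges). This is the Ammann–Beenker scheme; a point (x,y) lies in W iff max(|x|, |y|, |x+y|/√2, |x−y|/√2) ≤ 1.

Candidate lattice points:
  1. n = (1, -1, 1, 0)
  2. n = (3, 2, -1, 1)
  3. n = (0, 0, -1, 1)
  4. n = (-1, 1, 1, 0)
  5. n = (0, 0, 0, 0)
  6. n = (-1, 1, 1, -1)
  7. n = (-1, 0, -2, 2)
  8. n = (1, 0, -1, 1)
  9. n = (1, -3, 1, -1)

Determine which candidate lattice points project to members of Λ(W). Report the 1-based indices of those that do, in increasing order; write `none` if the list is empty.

With ζ = e^{iπ/4} the internal vectors are ζ^0,ζ^3,ζ^6,ζ^9.
candidate 1: n = (1, -1, 1, 0) → π⊥ ≈ (+1.7071, -1.7071); max(|x|,|y|,|x±y|/√2) = 2.4142 > 1 ⇒ ∉ W
candidate 2: n = (3, 2, -1, 1) → π⊥ ≈ (+2.2929, +3.1213); max(|x|,|y|,|x±y|/√2) = 3.8284 > 1 ⇒ ∉ W
candidate 3: n = (0, 0, -1, 1) → π⊥ ≈ (+0.7071, +1.7071); max(|x|,|y|,|x±y|/√2) = 1.7071 > 1 ⇒ ∉ W
candidate 4: n = (-1, 1, 1, 0) → π⊥ ≈ (-1.7071, -0.2929); max(|x|,|y|,|x±y|/√2) = 1.7071 > 1 ⇒ ∉ W
candidate 5: n = (0, 0, 0, 0) → π⊥ ≈ (+0.0000, +0.0000); max(|x|,|y|,|x±y|/√2) = 0.0000 ≤ 1 ⇒ ∈ W
candidate 6: n = (-1, 1, 1, -1) → π⊥ ≈ (-2.4142, -1.0000); max(|x|,|y|,|x±y|/√2) = 2.4142 > 1 ⇒ ∉ W
candidate 7: n = (-1, 0, -2, 2) → π⊥ ≈ (+0.4142, +3.4142); max(|x|,|y|,|x±y|/√2) = 3.4142 > 1 ⇒ ∉ W
candidate 8: n = (1, 0, -1, 1) → π⊥ ≈ (+1.7071, +1.7071); max(|x|,|y|,|x±y|/√2) = 2.4142 > 1 ⇒ ∉ W
candidate 9: n = (1, -3, 1, -1) → π⊥ ≈ (+2.4142, -3.8284); max(|x|,|y|,|x±y|/√2) = 4.4142 > 1 ⇒ ∉ W

5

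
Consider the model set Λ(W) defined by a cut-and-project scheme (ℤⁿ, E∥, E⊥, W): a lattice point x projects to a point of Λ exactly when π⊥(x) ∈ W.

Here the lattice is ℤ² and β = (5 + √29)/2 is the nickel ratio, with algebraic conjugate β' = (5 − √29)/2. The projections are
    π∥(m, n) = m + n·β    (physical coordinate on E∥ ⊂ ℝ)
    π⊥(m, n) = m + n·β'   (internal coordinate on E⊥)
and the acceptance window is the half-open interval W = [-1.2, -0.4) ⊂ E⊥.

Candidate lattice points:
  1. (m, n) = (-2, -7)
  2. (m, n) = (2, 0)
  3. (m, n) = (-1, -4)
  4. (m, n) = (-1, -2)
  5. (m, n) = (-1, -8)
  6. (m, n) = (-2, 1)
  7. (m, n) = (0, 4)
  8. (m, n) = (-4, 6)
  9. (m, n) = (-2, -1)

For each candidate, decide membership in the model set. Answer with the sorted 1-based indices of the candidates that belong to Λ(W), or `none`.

Compute β' = (5−√29)/2 = -0.19258, so π⊥(m,n) = m -0.19258·n.
#1 (-2,-7): internal coord -2 + (-7)·β' = -0.65192; -0.65192 ∈ [-1.2, -0.4) → IN Λ
#2 (2,0): internal coord 2 + (0)·β' = +2.00000; +2.00000 ∉ [-1.2, -0.4) → out
#3 (-1,-4): internal coord -1 + (-4)·β' = -0.22967; -0.22967 ∉ [-1.2, -0.4) → out
#4 (-1,-2): internal coord -1 + (-2)·β' = -0.61484; -0.61484 ∈ [-1.2, -0.4) → IN Λ
#5 (-1,-8): internal coord -1 + (-8)·β' = +0.54066; +0.54066 ∉ [-1.2, -0.4) → out
#6 (-2,1): internal coord -2 + (1)·β' = -2.19258; -2.19258 ∉ [-1.2, -0.4) → out
#7 (0,4): internal coord 0 + (4)·β' = -0.77033; -0.77033 ∈ [-1.2, -0.4) → IN Λ
#8 (-4,6): internal coord -4 + (6)·β' = -5.15549; -5.15549 ∉ [-1.2, -0.4) → out
#9 (-2,-1): internal coord -2 + (-1)·β' = -1.80742; -1.80742 ∉ [-1.2, -0.4) → out

1, 4, 7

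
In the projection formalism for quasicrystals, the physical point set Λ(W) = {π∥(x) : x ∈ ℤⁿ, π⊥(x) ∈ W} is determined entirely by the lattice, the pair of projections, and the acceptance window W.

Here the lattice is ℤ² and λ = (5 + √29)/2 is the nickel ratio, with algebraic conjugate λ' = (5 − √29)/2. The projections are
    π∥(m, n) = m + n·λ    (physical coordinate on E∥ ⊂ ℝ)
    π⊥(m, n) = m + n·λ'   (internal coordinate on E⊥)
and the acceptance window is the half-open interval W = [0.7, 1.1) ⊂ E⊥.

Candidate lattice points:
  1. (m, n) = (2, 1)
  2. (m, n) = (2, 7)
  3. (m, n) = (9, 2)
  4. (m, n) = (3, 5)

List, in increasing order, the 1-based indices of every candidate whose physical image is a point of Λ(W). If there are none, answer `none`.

Numerically λ ≈ 5.1926 and λ' = −1/λ ≈ -0.1926.
candidate 1: (m,n)=(2,1) → π∥ = 2+1·λ ≈ 7.1926, π⊥ = 2+1·λ' ≈ 1.8074 ∉ [0.7, 1.1) ⇒ out
candidate 2: (m,n)=(2,7) → π∥ = 2+7·λ ≈ 38.3481, π⊥ = 2+7·λ' ≈ 0.6519 ∉ [0.7, 1.1) ⇒ out
candidate 3: (m,n)=(9,2) → π∥ = 9+2·λ ≈ 19.3852, π⊥ = 9+2·λ' ≈ 8.6148 ∉ [0.7, 1.1) ⇒ out
candidate 4: (m,n)=(3,5) → π∥ = 3+5·λ ≈ 28.9629, π⊥ = 3+5·λ' ≈ 2.0371 ∉ [0.7, 1.1) ⇒ out

none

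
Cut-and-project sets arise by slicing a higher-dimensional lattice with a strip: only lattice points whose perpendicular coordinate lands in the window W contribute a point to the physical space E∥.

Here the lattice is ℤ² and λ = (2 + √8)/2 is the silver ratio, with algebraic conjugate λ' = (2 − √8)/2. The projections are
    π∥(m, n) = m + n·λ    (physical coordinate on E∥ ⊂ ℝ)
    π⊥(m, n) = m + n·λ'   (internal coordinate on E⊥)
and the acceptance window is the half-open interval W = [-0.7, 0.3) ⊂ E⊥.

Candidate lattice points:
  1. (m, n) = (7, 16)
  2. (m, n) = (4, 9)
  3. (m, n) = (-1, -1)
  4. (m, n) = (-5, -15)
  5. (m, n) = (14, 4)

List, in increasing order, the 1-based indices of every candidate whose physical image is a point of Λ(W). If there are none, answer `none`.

2, 3

Numerically λ ≈ 2.4142 and λ' = −1/λ ≈ -0.4142.
#1 (7,16): internal coord 7 + (16)·λ' = +0.3726; +0.3726 ∉ [-0.7, 0.3) → out
#2 (4,9): internal coord 4 + (9)·λ' = +0.2721; +0.2721 ∈ [-0.7, 0.3) → IN Λ
#3 (-1,-1): internal coord -1 + (-1)·λ' = -0.5858; -0.5858 ∈ [-0.7, 0.3) → IN Λ
#4 (-5,-15): internal coord -5 + (-15)·λ' = +1.2132; +1.2132 ∉ [-0.7, 0.3) → out
#5 (14,4): internal coord 14 + (4)·λ' = +12.3431; +12.3431 ∉ [-0.7, 0.3) → out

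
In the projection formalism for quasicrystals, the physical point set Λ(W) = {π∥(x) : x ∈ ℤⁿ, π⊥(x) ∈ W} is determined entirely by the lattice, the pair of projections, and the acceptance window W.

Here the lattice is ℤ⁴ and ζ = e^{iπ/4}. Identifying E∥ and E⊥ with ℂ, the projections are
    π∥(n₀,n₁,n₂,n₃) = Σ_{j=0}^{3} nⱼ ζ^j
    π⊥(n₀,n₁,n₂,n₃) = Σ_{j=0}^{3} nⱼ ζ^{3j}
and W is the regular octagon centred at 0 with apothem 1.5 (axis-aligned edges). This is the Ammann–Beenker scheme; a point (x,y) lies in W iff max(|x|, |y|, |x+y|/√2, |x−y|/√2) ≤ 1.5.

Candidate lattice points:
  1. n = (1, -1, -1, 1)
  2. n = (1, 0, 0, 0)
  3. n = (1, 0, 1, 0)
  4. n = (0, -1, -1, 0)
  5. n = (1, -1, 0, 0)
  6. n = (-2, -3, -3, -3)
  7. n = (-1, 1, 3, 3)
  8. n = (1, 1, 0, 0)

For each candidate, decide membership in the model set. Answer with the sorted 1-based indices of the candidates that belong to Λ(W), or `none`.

Internal map: ζ^{3j} for j=0..3 gives (1,0), (−√2/2,√2/2), (0,−1), (√2/2,√2/2).
candidate 1: n = (1, -1, -1, 1) → π⊥ ≈ (+2.414214, +1.000000); max(|x|,|y|,|x±y|/√2) = 2.414214 > 1.5 ⇒ ∉ W
candidate 2: n = (1, 0, 0, 0) → π⊥ ≈ (+1.000000, +0.000000); max(|x|,|y|,|x±y|/√2) = 1.000000 ≤ 1.5 ⇒ ∈ W
candidate 3: n = (1, 0, 1, 0) → π⊥ ≈ (+1.000000, -1.000000); max(|x|,|y|,|x±y|/√2) = 1.414214 ≤ 1.5 ⇒ ∈ W
candidate 4: n = (0, -1, -1, 0) → π⊥ ≈ (+0.707107, +0.292893); max(|x|,|y|,|x±y|/√2) = 0.707107 ≤ 1.5 ⇒ ∈ W
candidate 5: n = (1, -1, 0, 0) → π⊥ ≈ (+1.707107, -0.707107); max(|x|,|y|,|x±y|/√2) = 1.707107 > 1.5 ⇒ ∉ W
candidate 6: n = (-2, -3, -3, -3) → π⊥ ≈ (-2.000000, -1.242641); max(|x|,|y|,|x±y|/√2) = 2.292893 > 1.5 ⇒ ∉ W
candidate 7: n = (-1, 1, 3, 3) → π⊥ ≈ (+0.414214, -0.171573); max(|x|,|y|,|x±y|/√2) = 0.414214 ≤ 1.5 ⇒ ∈ W
candidate 8: n = (1, 1, 0, 0) → π⊥ ≈ (+0.292893, +0.707107); max(|x|,|y|,|x±y|/√2) = 0.707107 ≤ 1.5 ⇒ ∈ W

2, 3, 4, 7, 8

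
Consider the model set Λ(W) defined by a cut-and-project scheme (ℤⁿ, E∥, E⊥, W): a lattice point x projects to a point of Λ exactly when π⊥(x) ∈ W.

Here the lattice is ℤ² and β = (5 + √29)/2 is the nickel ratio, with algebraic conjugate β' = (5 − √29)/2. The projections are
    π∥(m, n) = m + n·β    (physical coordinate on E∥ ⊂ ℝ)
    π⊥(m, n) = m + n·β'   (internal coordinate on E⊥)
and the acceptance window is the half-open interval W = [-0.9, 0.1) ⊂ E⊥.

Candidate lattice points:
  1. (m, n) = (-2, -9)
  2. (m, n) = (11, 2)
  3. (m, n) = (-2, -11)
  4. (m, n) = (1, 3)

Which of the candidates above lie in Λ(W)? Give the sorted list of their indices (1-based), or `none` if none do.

1

Numerically β ≈ 5.1926 and β' = −1/β ≈ -0.1926.
#1 (-2,-9): internal coord -2 + (-9)·β' = -0.2668; -0.2668 ∈ [-0.9, 0.1) → IN Λ
#2 (11,2): internal coord 11 + (2)·β' = +10.6148; +10.6148 ∉ [-0.9, 0.1) → out
#3 (-2,-11): internal coord -2 + (-11)·β' = +0.1184; +0.1184 ∉ [-0.9, 0.1) → out
#4 (1,3): internal coord 1 + (3)·β' = +0.4223; +0.4223 ∉ [-0.9, 0.1) → out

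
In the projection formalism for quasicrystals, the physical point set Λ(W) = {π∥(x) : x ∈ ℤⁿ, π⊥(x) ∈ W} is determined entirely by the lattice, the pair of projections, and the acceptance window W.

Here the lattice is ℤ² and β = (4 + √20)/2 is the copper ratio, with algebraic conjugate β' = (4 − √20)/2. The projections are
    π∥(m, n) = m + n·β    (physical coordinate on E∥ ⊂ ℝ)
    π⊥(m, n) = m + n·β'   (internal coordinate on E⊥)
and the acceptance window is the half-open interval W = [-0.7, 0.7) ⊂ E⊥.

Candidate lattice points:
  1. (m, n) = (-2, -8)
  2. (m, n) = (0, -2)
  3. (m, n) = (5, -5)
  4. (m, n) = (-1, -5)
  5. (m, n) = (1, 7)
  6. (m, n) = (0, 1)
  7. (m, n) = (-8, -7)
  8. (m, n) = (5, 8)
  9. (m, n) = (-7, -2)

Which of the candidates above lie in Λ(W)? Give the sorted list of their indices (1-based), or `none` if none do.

1, 2, 4, 5, 6

Numerically β ≈ 4.23607 and β' = −1/β ≈ -0.23607.
candidate 1: (m,n)=(-2,-8) → π∥ = -2-8·β ≈ -35.88854, π⊥ = -2-8·β' ≈ -0.11146 ∈ [-0.7, 0.7) ⇒ IN Λ
candidate 2: (m,n)=(0,-2) → π∥ = 0-2·β ≈ -8.47214, π⊥ = 0-2·β' ≈ 0.47214 ∈ [-0.7, 0.7) ⇒ IN Λ
candidate 3: (m,n)=(5,-5) → π∥ = 5-5·β ≈ -16.18034, π⊥ = 5-5·β' ≈ 6.18034 ∉ [-0.7, 0.7) ⇒ out
candidate 4: (m,n)=(-1,-5) → π∥ = -1-5·β ≈ -22.18034, π⊥ = -1-5·β' ≈ 0.18034 ∈ [-0.7, 0.7) ⇒ IN Λ
candidate 5: (m,n)=(1,7) → π∥ = 1+7·β ≈ 30.65248, π⊥ = 1+7·β' ≈ -0.65248 ∈ [-0.7, 0.7) ⇒ IN Λ
candidate 6: (m,n)=(0,1) → π∥ = 0+1·β ≈ 4.23607, π⊥ = 0+1·β' ≈ -0.23607 ∈ [-0.7, 0.7) ⇒ IN Λ
candidate 7: (m,n)=(-8,-7) → π∥ = -8-7·β ≈ -37.65248, π⊥ = -8-7·β' ≈ -6.34752 ∉ [-0.7, 0.7) ⇒ out
candidate 8: (m,n)=(5,8) → π∥ = 5+8·β ≈ 38.88854, π⊥ = 5+8·β' ≈ 3.11146 ∉ [-0.7, 0.7) ⇒ out
candidate 9: (m,n)=(-7,-2) → π∥ = -7-2·β ≈ -15.47214, π⊥ = -7-2·β' ≈ -6.52786 ∉ [-0.7, 0.7) ⇒ out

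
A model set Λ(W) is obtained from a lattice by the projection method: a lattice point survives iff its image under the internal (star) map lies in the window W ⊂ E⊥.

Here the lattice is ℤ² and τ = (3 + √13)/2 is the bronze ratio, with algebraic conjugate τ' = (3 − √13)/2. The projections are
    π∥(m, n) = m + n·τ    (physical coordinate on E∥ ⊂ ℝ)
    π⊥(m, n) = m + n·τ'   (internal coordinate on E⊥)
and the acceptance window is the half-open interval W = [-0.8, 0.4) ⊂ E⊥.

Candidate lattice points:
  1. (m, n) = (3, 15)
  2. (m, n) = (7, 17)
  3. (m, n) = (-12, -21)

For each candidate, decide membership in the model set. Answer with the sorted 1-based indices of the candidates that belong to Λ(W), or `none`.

τ' = (3−√13)/2 ≈ -0.3028.
[1] lift (3,15): star map gives -1.5416; window check -0.8 ≤ -1.5416 < 0.4 is false → out
[2] lift (7,17): star map gives 1.8528; window check -0.8 ≤ 1.8528 < 0.4 is false → out
[3] lift (-12,-21): star map gives -5.6417; window check -0.8 ≤ -5.6417 < 0.4 is false → out

none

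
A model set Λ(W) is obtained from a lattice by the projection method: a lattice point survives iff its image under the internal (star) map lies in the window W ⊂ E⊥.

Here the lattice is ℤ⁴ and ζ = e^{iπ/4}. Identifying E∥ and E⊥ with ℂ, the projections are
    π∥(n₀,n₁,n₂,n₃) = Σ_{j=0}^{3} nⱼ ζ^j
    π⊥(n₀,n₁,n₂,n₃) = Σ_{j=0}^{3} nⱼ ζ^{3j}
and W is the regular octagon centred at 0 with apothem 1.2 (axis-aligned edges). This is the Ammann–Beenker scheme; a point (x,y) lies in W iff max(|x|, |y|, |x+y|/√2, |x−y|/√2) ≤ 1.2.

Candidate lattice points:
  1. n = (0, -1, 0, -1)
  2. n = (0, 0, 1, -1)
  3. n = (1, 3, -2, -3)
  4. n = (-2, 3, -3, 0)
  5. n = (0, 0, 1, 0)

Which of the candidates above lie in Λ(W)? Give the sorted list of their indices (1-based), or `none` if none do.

5

π⊥(n) = n₀ + n₁ζ³ + n₂ζ⁶ + n₃ζ⁹ where ζ = e^{iπ/4}.
candidate 1: n = (0, -1, 0, -1) → π⊥ ≈ (+0.00000, -1.41421); max(|x|,|y|,|x±y|/√2) = 1.41421 > 1.2 ⇒ ∉ W
candidate 2: n = (0, 0, 1, -1) → π⊥ ≈ (-0.70711, -1.70711); max(|x|,|y|,|x±y|/√2) = 1.70711 > 1.2 ⇒ ∉ W
candidate 3: n = (1, 3, -2, -3) → π⊥ ≈ (-3.24264, +2.00000); max(|x|,|y|,|x±y|/√2) = 3.70711 > 1.2 ⇒ ∉ W
candidate 4: n = (-2, 3, -3, 0) → π⊥ ≈ (-4.12132, +5.12132); max(|x|,|y|,|x±y|/√2) = 6.53553 > 1.2 ⇒ ∉ W
candidate 5: n = (0, 0, 1, 0) → π⊥ ≈ (+0.00000, -1.00000); max(|x|,|y|,|x±y|/√2) = 1.00000 ≤ 1.2 ⇒ ∈ W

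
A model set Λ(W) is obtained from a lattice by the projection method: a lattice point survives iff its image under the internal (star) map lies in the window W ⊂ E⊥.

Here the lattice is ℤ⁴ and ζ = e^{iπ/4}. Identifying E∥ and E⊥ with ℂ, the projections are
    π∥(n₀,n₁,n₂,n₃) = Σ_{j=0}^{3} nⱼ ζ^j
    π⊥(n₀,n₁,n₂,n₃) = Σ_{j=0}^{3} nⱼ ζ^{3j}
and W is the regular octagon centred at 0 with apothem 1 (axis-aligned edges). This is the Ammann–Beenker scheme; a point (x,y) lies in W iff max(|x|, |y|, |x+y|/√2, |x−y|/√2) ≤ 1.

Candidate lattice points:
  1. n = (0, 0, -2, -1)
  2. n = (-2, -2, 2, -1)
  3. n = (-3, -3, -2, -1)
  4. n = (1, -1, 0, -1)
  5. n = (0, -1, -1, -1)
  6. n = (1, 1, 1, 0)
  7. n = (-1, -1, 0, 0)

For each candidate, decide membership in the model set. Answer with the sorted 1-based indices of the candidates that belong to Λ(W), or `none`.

5, 6, 7

π⊥(n) = n₀ + n₁ζ³ + n₂ζ⁶ + n₃ζ⁹ where ζ = e^{iπ/4}.
candidate 1: n = (0, 0, -2, -1) → π⊥ ≈ (-0.7071, +1.2929); max(|x|,|y|,|x±y|/√2) = 1.4142 > 1 ⇒ ∉ W
candidate 2: n = (-2, -2, 2, -1) → π⊥ ≈ (-1.2929, -4.1213); max(|x|,|y|,|x±y|/√2) = 4.1213 > 1 ⇒ ∉ W
candidate 3: n = (-3, -3, -2, -1) → π⊥ ≈ (-1.5858, -0.8284); max(|x|,|y|,|x±y|/√2) = 1.7071 > 1 ⇒ ∉ W
candidate 4: n = (1, -1, 0, -1) → π⊥ ≈ (+1.0000, -1.4142); max(|x|,|y|,|x±y|/√2) = 1.7071 > 1 ⇒ ∉ W
candidate 5: n = (0, -1, -1, -1) → π⊥ ≈ (+0.0000, -0.4142); max(|x|,|y|,|x±y|/√2) = 0.4142 ≤ 1 ⇒ ∈ W
candidate 6: n = (1, 1, 1, 0) → π⊥ ≈ (+0.2929, -0.2929); max(|x|,|y|,|x±y|/√2) = 0.4142 ≤ 1 ⇒ ∈ W
candidate 7: n = (-1, -1, 0, 0) → π⊥ ≈ (-0.2929, -0.7071); max(|x|,|y|,|x±y|/√2) = 0.7071 ≤ 1 ⇒ ∈ W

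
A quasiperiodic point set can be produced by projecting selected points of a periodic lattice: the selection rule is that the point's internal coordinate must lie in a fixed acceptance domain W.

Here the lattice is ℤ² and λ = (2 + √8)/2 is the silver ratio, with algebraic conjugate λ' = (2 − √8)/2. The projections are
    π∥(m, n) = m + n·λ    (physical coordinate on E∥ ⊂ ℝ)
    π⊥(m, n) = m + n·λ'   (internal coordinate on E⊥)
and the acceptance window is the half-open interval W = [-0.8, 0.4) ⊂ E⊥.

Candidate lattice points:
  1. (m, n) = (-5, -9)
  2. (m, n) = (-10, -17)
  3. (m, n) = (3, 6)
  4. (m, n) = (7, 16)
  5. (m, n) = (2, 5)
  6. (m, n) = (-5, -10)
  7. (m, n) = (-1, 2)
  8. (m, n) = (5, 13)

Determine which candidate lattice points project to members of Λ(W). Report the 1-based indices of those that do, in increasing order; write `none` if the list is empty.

4, 5, 8

Numerically λ ≈ 2.414214 and λ' = −1/λ ≈ -0.414214.
#1 (-5,-9): internal coord -5 + (-9)·λ' = -1.272078; -1.272078 ∉ [-0.8, 0.4) → out
#2 (-10,-17): internal coord -10 + (-17)·λ' = -2.958369; -2.958369 ∉ [-0.8, 0.4) → out
#3 (3,6): internal coord 3 + (6)·λ' = +0.514719; +0.514719 ∉ [-0.8, 0.4) → out
#4 (7,16): internal coord 7 + (16)·λ' = +0.372583; +0.372583 ∈ [-0.8, 0.4) → IN Λ
#5 (2,5): internal coord 2 + (5)·λ' = -0.071068; -0.071068 ∈ [-0.8, 0.4) → IN Λ
#6 (-5,-10): internal coord -5 + (-10)·λ' = -0.857864; -0.857864 ∉ [-0.8, 0.4) → out
#7 (-1,2): internal coord -1 + (2)·λ' = -1.828427; -1.828427 ∉ [-0.8, 0.4) → out
#8 (5,13): internal coord 5 + (13)·λ' = -0.384776; -0.384776 ∈ [-0.8, 0.4) → IN Λ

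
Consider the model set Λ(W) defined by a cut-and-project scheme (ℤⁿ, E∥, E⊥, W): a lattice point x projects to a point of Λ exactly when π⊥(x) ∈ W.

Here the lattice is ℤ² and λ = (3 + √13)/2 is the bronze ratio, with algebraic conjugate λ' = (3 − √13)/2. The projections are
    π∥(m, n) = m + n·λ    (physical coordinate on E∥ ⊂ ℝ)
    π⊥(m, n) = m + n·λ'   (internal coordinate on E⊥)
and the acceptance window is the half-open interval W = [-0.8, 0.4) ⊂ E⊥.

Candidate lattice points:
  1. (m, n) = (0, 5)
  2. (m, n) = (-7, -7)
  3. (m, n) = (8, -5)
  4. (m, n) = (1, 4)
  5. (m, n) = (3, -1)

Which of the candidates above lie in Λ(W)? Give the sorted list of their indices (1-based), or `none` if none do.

Numerically λ ≈ 3.30278 and λ' = −1/λ ≈ -0.30278.
[1] lift (0,5): star map gives -1.51388; window check -0.8 ≤ -1.51388 < 0.4 is false → out
[2] lift (-7,-7): star map gives -4.88057; window check -0.8 ≤ -4.88057 < 0.4 is false → out
[3] lift (8,-5): star map gives 9.51388; window check -0.8 ≤ 9.51388 < 0.4 is false → out
[4] lift (1,4): star map gives -0.21110; window check -0.8 ≤ -0.21110 < 0.4 is true → IN Λ
[5] lift (3,-1): star map gives 3.30278; window check -0.8 ≤ 3.30278 < 0.4 is false → out

4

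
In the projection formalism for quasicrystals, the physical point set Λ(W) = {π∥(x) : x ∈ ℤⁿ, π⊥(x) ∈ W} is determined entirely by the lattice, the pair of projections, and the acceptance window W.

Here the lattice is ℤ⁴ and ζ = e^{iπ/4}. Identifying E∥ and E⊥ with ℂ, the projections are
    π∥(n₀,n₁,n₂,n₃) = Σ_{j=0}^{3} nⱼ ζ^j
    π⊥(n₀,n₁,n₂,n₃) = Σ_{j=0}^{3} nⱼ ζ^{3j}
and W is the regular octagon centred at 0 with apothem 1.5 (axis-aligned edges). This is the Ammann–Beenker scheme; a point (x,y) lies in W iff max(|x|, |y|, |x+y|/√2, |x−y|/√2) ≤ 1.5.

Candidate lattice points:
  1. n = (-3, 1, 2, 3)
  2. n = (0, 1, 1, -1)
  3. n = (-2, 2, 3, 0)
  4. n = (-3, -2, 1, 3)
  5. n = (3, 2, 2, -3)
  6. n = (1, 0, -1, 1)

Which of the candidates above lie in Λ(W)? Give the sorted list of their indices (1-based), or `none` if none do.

π⊥(n) = n₀ + n₁ζ³ + n₂ζ⁶ + n₃ζ⁹ where ζ = e^{iπ/4}.
#1 (-3, 1, 2, 3): internal (-1.585786, 0.828427); octagon support 1.707107 vs apothem 1.5 → ∉ W
#2 (0, 1, 1, -1): internal (-1.414214, -1.000000); octagon support 1.707107 vs apothem 1.5 → ∉ W
#3 (-2, 2, 3, 0): internal (-3.414214, -1.585786); octagon support 3.535534 vs apothem 1.5 → ∉ W
#4 (-3, -2, 1, 3): internal (0.535534, -0.292893); octagon support 0.585786 vs apothem 1.5 → ∈ W
#5 (3, 2, 2, -3): internal (-0.535534, -2.707107); octagon support 2.707107 vs apothem 1.5 → ∉ W
#6 (1, 0, -1, 1): internal (1.707107, 1.707107); octagon support 2.414214 vs apothem 1.5 → ∉ W

4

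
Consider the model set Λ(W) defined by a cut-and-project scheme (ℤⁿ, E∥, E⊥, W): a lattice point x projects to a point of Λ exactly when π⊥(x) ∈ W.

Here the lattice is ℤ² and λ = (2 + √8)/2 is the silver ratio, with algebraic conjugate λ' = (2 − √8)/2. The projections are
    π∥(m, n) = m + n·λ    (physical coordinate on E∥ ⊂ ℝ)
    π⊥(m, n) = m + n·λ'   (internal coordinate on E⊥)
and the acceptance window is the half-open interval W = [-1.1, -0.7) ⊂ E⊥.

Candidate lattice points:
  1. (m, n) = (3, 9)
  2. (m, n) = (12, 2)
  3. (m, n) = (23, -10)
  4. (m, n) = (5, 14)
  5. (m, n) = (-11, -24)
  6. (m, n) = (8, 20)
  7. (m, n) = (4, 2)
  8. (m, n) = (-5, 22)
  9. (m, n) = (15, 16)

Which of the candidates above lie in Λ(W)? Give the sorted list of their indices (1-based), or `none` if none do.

Numerically λ ≈ 2.414214 and λ' = −1/λ ≈ -0.414214.
#1 (3,9): internal coord 3 + (9)·λ' = -0.727922; -0.727922 ∈ [-1.1, -0.7) → IN Λ
#2 (12,2): internal coord 12 + (2)·λ' = +11.171573; +11.171573 ∉ [-1.1, -0.7) → out
#3 (23,-10): internal coord 23 + (-10)·λ' = +27.142136; +27.142136 ∉ [-1.1, -0.7) → out
#4 (5,14): internal coord 5 + (14)·λ' = -0.798990; -0.798990 ∈ [-1.1, -0.7) → IN Λ
#5 (-11,-24): internal coord -11 + (-24)·λ' = -1.058875; -1.058875 ∈ [-1.1, -0.7) → IN Λ
#6 (8,20): internal coord 8 + (20)·λ' = -0.284271; -0.284271 ∉ [-1.1, -0.7) → out
#7 (4,2): internal coord 4 + (2)·λ' = +3.171573; +3.171573 ∉ [-1.1, -0.7) → out
#8 (-5,22): internal coord -5 + (22)·λ' = -14.112698; -14.112698 ∉ [-1.1, -0.7) → out
#9 (15,16): internal coord 15 + (16)·λ' = +8.372583; +8.372583 ∉ [-1.1, -0.7) → out

1, 4, 5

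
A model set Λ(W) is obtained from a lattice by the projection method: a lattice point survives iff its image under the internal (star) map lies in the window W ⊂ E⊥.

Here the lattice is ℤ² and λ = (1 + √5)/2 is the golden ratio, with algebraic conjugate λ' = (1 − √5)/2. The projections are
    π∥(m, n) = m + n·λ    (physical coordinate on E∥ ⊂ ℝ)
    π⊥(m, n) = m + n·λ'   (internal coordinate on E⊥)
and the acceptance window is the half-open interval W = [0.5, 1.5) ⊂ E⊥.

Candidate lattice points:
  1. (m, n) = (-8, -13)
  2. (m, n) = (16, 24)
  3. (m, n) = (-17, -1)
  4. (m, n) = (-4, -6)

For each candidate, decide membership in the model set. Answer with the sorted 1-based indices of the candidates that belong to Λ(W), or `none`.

2

Numerically λ ≈ 1.61803 and λ' = −1/λ ≈ -0.61803.
#1 (-8,-13): internal coord -8 + (-13)·λ' = +0.03444; +0.03444 ∉ [0.5, 1.5) → out
#2 (16,24): internal coord 16 + (24)·λ' = +1.16718; +1.16718 ∈ [0.5, 1.5) → IN Λ
#3 (-17,-1): internal coord -17 + (-1)·λ' = -16.38197; -16.38197 ∉ [0.5, 1.5) → out
#4 (-4,-6): internal coord -4 + (-6)·λ' = -0.29180; -0.29180 ∉ [0.5, 1.5) → out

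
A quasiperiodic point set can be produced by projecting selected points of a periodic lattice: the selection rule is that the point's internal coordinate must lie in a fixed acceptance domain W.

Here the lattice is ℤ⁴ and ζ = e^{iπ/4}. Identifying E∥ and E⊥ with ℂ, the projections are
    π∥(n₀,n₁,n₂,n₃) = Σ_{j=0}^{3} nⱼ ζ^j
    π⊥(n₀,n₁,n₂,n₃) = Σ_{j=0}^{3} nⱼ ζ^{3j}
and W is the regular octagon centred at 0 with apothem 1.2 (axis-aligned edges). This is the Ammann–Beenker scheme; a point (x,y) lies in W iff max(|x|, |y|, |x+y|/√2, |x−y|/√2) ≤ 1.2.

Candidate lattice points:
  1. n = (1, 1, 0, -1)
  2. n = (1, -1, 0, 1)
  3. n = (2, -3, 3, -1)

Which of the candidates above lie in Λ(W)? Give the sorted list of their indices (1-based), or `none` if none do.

Internal map: ζ^{3j} for j=0..3 gives (1,0), (−√2/2,√2/2), (0,−1), (√2/2,√2/2).
candidate 1: n = (1, 1, 0, -1) → π⊥ ≈ (-0.4142, +0.0000); max(|x|,|y|,|x±y|/√2) = 0.4142 ≤ 1.2 ⇒ ∈ W
candidate 2: n = (1, -1, 0, 1) → π⊥ ≈ (+2.4142, +0.0000); max(|x|,|y|,|x±y|/√2) = 2.4142 > 1.2 ⇒ ∉ W
candidate 3: n = (2, -3, 3, -1) → π⊥ ≈ (+3.4142, -5.8284); max(|x|,|y|,|x±y|/√2) = 6.5355 > 1.2 ⇒ ∉ W

1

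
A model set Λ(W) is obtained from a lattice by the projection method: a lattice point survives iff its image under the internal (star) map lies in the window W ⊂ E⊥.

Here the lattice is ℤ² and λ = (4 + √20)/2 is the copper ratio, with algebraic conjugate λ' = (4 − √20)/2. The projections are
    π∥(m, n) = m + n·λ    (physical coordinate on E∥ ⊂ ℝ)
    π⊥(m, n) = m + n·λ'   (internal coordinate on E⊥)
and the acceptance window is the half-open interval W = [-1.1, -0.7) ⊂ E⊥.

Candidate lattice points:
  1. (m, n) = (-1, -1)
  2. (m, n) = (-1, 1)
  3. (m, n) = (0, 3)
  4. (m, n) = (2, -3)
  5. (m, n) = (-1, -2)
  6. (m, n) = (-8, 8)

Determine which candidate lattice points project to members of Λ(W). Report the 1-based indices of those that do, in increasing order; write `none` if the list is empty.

Numerically λ ≈ 4.236068 and λ' = −1/λ ≈ -0.236068.
#1 (-1,-1): internal coord -1 + (-1)·λ' = -0.763932; -0.763932 ∈ [-1.1, -0.7) → IN Λ
#2 (-1,1): internal coord -1 + (1)·λ' = -1.236068; -1.236068 ∉ [-1.1, -0.7) → out
#3 (0,3): internal coord 0 + (3)·λ' = -0.708204; -0.708204 ∈ [-1.1, -0.7) → IN Λ
#4 (2,-3): internal coord 2 + (-3)·λ' = +2.708204; +2.708204 ∉ [-1.1, -0.7) → out
#5 (-1,-2): internal coord -1 + (-2)·λ' = -0.527864; -0.527864 ∉ [-1.1, -0.7) → out
#6 (-8,8): internal coord -8 + (8)·λ' = -9.888544; -9.888544 ∉ [-1.1, -0.7) → out

1, 3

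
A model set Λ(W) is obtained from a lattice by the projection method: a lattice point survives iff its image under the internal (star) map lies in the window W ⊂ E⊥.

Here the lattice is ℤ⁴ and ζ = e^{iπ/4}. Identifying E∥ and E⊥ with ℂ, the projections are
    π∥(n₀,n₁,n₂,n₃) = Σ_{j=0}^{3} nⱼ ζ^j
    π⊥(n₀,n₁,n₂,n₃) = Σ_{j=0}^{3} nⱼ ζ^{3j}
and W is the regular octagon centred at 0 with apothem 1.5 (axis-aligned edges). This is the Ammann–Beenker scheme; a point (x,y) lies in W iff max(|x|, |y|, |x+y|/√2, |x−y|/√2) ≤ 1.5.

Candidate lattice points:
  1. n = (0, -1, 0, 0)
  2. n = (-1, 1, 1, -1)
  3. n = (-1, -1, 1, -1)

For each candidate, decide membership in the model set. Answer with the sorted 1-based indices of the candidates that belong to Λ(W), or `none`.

Internal map: ζ^{3j} for j=0..3 gives (1,0), (−√2/2,√2/2), (0,−1), (√2/2,√2/2).
candidate 1: n = (0, -1, 0, 0) → π⊥ ≈ (+0.70711, -0.70711); max(|x|,|y|,|x±y|/√2) = 1.00000 ≤ 1.5 ⇒ ∈ W
candidate 2: n = (-1, 1, 1, -1) → π⊥ ≈ (-2.41421, -1.00000); max(|x|,|y|,|x±y|/√2) = 2.41421 > 1.5 ⇒ ∉ W
candidate 3: n = (-1, -1, 1, -1) → π⊥ ≈ (-1.00000, -2.41421); max(|x|,|y|,|x±y|/√2) = 2.41421 > 1.5 ⇒ ∉ W

1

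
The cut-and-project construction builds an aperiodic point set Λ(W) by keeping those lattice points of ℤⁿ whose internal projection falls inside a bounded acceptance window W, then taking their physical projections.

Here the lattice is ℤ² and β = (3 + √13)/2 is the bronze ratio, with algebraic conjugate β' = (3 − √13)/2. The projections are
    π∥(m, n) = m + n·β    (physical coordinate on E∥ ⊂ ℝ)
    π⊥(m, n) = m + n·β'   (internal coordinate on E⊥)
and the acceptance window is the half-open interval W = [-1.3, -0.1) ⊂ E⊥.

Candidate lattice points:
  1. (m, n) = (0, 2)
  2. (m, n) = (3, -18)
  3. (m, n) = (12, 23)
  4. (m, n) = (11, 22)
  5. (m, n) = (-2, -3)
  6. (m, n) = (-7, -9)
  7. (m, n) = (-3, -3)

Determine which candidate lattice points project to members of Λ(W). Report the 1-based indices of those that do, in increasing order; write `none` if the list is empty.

1, 5

Compute β' = (3−√13)/2 = -0.3028, so π⊥(m,n) = m -0.3028·n.
#1 (0,2): internal coord 0 + (2)·β' = -0.6056; -0.6056 ∈ [-1.3, -0.1) → IN Λ
#2 (3,-18): internal coord 3 + (-18)·β' = +8.4500; +8.4500 ∉ [-1.3, -0.1) → out
#3 (12,23): internal coord 12 + (23)·β' = +5.0362; +5.0362 ∉ [-1.3, -0.1) → out
#4 (11,22): internal coord 11 + (22)·β' = +4.3389; +4.3389 ∉ [-1.3, -0.1) → out
#5 (-2,-3): internal coord -2 + (-3)·β' = -1.0917; -1.0917 ∈ [-1.3, -0.1) → IN Λ
#6 (-7,-9): internal coord -7 + (-9)·β' = -4.2750; -4.2750 ∉ [-1.3, -0.1) → out
#7 (-3,-3): internal coord -3 + (-3)·β' = -2.0917; -2.0917 ∉ [-1.3, -0.1) → out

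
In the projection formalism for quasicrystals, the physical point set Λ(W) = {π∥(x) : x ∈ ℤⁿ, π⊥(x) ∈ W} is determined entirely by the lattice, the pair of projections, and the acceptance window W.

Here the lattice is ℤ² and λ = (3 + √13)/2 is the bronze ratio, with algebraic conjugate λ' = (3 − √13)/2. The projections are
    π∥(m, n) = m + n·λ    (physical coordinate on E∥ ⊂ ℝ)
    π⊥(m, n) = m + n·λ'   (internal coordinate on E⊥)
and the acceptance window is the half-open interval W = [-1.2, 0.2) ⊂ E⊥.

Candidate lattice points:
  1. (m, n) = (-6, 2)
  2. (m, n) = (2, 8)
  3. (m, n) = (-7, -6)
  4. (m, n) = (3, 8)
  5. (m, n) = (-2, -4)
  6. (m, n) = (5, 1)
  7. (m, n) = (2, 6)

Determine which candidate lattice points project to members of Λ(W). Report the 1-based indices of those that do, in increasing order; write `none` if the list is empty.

λ' = (3−√13)/2 ≈ -0.302776.
candidate 1: (m,n)=(-6,2) → π∥ = -6+2·λ ≈ 0.605551, π⊥ = -6+2·λ' ≈ -6.605551 ∉ [-1.2, 0.2) ⇒ out
candidate 2: (m,n)=(2,8) → π∥ = 2+8·λ ≈ 28.422205, π⊥ = 2+8·λ' ≈ -0.422205 ∈ [-1.2, 0.2) ⇒ IN Λ
candidate 3: (m,n)=(-7,-6) → π∥ = -7-6·λ ≈ -26.816654, π⊥ = -7-6·λ' ≈ -5.183346 ∉ [-1.2, 0.2) ⇒ out
candidate 4: (m,n)=(3,8) → π∥ = 3+8·λ ≈ 29.422205, π⊥ = 3+8·λ' ≈ 0.577795 ∉ [-1.2, 0.2) ⇒ out
candidate 5: (m,n)=(-2,-4) → π∥ = -2-4·λ ≈ -15.211103, π⊥ = -2-4·λ' ≈ -0.788897 ∈ [-1.2, 0.2) ⇒ IN Λ
candidate 6: (m,n)=(5,1) → π∥ = 5+1·λ ≈ 8.302776, π⊥ = 5+1·λ' ≈ 4.697224 ∉ [-1.2, 0.2) ⇒ out
candidate 7: (m,n)=(2,6) → π∥ = 2+6·λ ≈ 21.816654, π⊥ = 2+6·λ' ≈ 0.183346 ∈ [-1.2, 0.2) ⇒ IN Λ

2, 5, 7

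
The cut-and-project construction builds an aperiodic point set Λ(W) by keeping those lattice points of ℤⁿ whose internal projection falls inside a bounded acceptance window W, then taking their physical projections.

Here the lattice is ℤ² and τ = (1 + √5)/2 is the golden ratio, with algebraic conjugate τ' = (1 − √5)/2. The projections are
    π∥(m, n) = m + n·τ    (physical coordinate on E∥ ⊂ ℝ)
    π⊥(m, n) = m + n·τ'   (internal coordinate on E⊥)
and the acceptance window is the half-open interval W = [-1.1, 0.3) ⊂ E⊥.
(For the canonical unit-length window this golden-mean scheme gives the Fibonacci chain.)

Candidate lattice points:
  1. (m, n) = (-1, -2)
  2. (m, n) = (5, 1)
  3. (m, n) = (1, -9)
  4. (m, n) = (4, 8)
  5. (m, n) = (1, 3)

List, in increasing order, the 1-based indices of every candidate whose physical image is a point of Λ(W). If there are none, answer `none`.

Numerically τ ≈ 1.61803 and τ' = −1/τ ≈ -0.61803.
[1] lift (-1,-2): star map gives 0.23607; window check -1.1 ≤ 0.23607 < 0.3 is true → IN Λ
[2] lift (5,1): star map gives 4.38197; window check -1.1 ≤ 4.38197 < 0.3 is false → out
[3] lift (1,-9): star map gives 6.56231; window check -1.1 ≤ 6.56231 < 0.3 is false → out
[4] lift (4,8): star map gives -0.94427; window check -1.1 ≤ -0.94427 < 0.3 is true → IN Λ
[5] lift (1,3): star map gives -0.85410; window check -1.1 ≤ -0.85410 < 0.3 is true → IN Λ

1, 4, 5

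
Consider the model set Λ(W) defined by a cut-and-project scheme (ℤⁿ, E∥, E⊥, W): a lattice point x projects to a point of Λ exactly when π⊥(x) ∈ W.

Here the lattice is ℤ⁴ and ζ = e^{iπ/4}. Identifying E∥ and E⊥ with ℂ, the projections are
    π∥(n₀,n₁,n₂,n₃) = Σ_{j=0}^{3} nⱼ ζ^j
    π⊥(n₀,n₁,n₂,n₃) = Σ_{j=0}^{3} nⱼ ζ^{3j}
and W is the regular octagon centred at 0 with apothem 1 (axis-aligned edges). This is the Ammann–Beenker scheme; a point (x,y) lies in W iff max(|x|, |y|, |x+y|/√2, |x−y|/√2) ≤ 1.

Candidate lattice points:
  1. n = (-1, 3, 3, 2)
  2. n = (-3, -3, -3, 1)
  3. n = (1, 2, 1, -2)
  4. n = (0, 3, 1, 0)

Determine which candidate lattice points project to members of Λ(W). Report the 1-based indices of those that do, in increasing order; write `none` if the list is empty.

With ζ = e^{iπ/4} the internal vectors are ζ^0,ζ^3,ζ^6,ζ^9.
#1 (-1, 3, 3, 2): internal (-1.70711, 0.53553); octagon support 1.70711 vs apothem 1 → ∉ W
#2 (-3, -3, -3, 1): internal (-0.17157, 1.58579); octagon support 1.58579 vs apothem 1 → ∉ W
#3 (1, 2, 1, -2): internal (-1.82843, -1.00000); octagon support 2.00000 vs apothem 1 → ∉ W
#4 (0, 3, 1, 0): internal (-2.12132, 1.12132); octagon support 2.29289 vs apothem 1 → ∉ W

none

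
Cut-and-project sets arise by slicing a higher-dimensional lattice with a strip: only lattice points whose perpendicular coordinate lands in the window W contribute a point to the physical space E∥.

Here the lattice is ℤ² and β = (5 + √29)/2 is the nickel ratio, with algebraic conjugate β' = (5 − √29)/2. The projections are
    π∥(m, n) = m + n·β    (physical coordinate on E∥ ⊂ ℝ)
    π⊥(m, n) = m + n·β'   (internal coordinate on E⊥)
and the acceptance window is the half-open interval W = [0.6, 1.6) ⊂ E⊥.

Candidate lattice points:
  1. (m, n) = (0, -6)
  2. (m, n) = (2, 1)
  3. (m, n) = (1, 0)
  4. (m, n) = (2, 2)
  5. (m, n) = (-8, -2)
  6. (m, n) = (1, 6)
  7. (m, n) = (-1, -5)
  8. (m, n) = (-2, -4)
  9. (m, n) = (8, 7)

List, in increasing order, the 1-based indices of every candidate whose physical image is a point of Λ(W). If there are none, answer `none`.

1, 3

β' = (5−√29)/2 ≈ -0.192582.
#1 (0,-6): internal coord 0 + (-6)·β' = +1.155494; +1.155494 ∈ [0.6, 1.6) → IN Λ
#2 (2,1): internal coord 2 + (1)·β' = +1.807418; +1.807418 ∉ [0.6, 1.6) → out
#3 (1,0): internal coord 1 + (0)·β' = +1.000000; +1.000000 ∈ [0.6, 1.6) → IN Λ
#4 (2,2): internal coord 2 + (2)·β' = +1.614835; +1.614835 ∉ [0.6, 1.6) → out
#5 (-8,-2): internal coord -8 + (-2)·β' = -7.614835; -7.614835 ∉ [0.6, 1.6) → out
#6 (1,6): internal coord 1 + (6)·β' = -0.155494; -0.155494 ∉ [0.6, 1.6) → out
#7 (-1,-5): internal coord -1 + (-5)·β' = -0.037088; -0.037088 ∉ [0.6, 1.6) → out
#8 (-2,-4): internal coord -2 + (-4)·β' = -1.229670; -1.229670 ∉ [0.6, 1.6) → out
#9 (8,7): internal coord 8 + (7)·β' = +6.651923; +6.651923 ∉ [0.6, 1.6) → out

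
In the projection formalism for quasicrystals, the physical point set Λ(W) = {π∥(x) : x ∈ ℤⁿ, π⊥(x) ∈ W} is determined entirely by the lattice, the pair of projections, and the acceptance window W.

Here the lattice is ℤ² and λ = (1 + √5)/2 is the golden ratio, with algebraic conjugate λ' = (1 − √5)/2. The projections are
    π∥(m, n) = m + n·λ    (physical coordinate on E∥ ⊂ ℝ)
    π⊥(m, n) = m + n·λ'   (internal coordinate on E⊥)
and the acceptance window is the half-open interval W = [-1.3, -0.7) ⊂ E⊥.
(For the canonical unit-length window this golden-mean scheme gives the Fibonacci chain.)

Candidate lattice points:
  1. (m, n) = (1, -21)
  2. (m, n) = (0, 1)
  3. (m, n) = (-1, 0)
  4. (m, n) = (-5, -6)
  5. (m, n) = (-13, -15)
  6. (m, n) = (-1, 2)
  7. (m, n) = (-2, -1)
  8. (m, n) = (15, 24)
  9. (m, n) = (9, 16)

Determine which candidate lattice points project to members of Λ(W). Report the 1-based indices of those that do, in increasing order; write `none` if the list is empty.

Numerically λ ≈ 1.61803 and λ' = −1/λ ≈ -0.61803.
#1 (1,-21): internal coord 1 + (-21)·λ' = +13.97871; +13.97871 ∉ [-1.3, -0.7) → out
#2 (0,1): internal coord 0 + (1)·λ' = -0.61803; -0.61803 ∉ [-1.3, -0.7) → out
#3 (-1,0): internal coord -1 + (0)·λ' = -1.00000; -1.00000 ∈ [-1.3, -0.7) → IN Λ
#4 (-5,-6): internal coord -5 + (-6)·λ' = -1.29180; -1.29180 ∈ [-1.3, -0.7) → IN Λ
#5 (-13,-15): internal coord -13 + (-15)·λ' = -3.72949; -3.72949 ∉ [-1.3, -0.7) → out
#6 (-1,2): internal coord -1 + (2)·λ' = -2.23607; -2.23607 ∉ [-1.3, -0.7) → out
#7 (-2,-1): internal coord -2 + (-1)·λ' = -1.38197; -1.38197 ∉ [-1.3, -0.7) → out
#8 (15,24): internal coord 15 + (24)·λ' = +0.16718; +0.16718 ∉ [-1.3, -0.7) → out
#9 (9,16): internal coord 9 + (16)·λ' = -0.88854; -0.88854 ∈ [-1.3, -0.7) → IN Λ

3, 4, 9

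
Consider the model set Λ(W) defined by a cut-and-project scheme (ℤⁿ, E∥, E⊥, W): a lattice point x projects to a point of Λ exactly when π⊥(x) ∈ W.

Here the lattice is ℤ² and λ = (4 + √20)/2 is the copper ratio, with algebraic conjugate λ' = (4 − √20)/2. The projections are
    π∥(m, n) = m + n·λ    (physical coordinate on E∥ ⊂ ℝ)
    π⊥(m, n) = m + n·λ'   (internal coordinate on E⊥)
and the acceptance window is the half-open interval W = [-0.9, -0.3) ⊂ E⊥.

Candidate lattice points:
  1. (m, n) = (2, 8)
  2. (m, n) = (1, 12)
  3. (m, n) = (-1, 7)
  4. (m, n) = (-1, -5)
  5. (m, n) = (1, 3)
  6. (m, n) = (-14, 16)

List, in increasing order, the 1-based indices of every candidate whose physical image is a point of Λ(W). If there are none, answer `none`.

λ' = (4−√20)/2 ≈ -0.2361.
[1] lift (2,8): star map gives 0.1115; window check -0.9 ≤ 0.1115 < -0.3 is false → out
[2] lift (1,12): star map gives -1.8328; window check -0.9 ≤ -1.8328 < -0.3 is false → out
[3] lift (-1,7): star map gives -2.6525; window check -0.9 ≤ -2.6525 < -0.3 is false → out
[4] lift (-1,-5): star map gives 0.1803; window check -0.9 ≤ 0.1803 < -0.3 is false → out
[5] lift (1,3): star map gives 0.2918; window check -0.9 ≤ 0.2918 < -0.3 is false → out
[6] lift (-14,16): star map gives -17.7771; window check -0.9 ≤ -17.7771 < -0.3 is false → out

none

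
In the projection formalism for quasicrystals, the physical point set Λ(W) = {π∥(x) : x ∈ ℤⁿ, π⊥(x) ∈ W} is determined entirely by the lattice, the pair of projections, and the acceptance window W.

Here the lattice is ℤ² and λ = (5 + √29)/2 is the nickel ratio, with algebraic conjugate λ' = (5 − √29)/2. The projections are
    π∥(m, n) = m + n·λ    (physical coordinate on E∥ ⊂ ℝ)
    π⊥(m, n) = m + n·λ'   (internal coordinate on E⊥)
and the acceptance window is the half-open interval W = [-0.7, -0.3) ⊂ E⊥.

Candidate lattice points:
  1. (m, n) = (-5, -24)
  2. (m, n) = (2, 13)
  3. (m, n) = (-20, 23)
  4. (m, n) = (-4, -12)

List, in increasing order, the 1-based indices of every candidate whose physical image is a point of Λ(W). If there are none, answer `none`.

1, 2

Numerically λ ≈ 5.1926 and λ' = −1/λ ≈ -0.1926.
#1 (-5,-24): internal coord -5 + (-24)·λ' = -0.3780; -0.3780 ∈ [-0.7, -0.3) → IN Λ
#2 (2,13): internal coord 2 + (13)·λ' = -0.5036; -0.5036 ∈ [-0.7, -0.3) → IN Λ
#3 (-20,23): internal coord -20 + (23)·λ' = -24.4294; -24.4294 ∉ [-0.7, -0.3) → out
#4 (-4,-12): internal coord -4 + (-12)·λ' = -1.6890; -1.6890 ∉ [-0.7, -0.3) → out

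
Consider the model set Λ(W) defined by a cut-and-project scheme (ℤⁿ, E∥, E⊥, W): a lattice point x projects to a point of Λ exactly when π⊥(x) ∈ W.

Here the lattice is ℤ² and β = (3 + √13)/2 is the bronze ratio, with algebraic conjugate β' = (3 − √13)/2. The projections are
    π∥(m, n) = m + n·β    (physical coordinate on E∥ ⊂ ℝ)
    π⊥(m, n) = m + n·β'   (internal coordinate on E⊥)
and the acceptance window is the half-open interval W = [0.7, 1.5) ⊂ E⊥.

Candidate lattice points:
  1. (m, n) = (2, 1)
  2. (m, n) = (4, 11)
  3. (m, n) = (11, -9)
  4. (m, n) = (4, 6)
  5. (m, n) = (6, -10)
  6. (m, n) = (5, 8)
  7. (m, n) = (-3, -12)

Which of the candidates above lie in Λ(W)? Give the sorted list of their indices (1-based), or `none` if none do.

none

Numerically β ≈ 3.3028 and β' = −1/β ≈ -0.3028.
#1 (2,1): internal coord 2 + (1)·β' = +1.6972; +1.6972 ∉ [0.7, 1.5) → out
#2 (4,11): internal coord 4 + (11)·β' = +0.6695; +0.6695 ∉ [0.7, 1.5) → out
#3 (11,-9): internal coord 11 + (-9)·β' = +13.7250; +13.7250 ∉ [0.7, 1.5) → out
#4 (4,6): internal coord 4 + (6)·β' = +2.1833; +2.1833 ∉ [0.7, 1.5) → out
#5 (6,-10): internal coord 6 + (-10)·β' = +9.0278; +9.0278 ∉ [0.7, 1.5) → out
#6 (5,8): internal coord 5 + (8)·β' = +2.5778; +2.5778 ∉ [0.7, 1.5) → out
#7 (-3,-12): internal coord -3 + (-12)·β' = +0.6333; +0.6333 ∉ [0.7, 1.5) → out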